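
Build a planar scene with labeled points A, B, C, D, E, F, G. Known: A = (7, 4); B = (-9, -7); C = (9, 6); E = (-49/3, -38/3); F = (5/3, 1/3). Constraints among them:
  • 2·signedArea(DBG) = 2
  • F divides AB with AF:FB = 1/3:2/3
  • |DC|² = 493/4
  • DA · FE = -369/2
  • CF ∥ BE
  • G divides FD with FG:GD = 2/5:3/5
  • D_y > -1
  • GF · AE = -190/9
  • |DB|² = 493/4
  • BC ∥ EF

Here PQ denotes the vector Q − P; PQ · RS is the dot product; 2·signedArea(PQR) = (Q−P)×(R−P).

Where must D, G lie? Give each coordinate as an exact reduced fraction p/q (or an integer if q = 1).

1. D_x = 0  [line 18·x + 13·y + 13/2 = 0 ∩ |DC|² = 493/4]
2. D_y = -1/2  [line 18·x + 13·y + 13/2 = 0 ∩ |DC|² = 493/4]
   → D = (0, -1/2)
3. G_x = 1  [G divides FD with FG:GD = 2/5:3/5]
4. G_y = 0  [G divides FD with FG:GD = 2/5:3/5]
   → G = (1, 0)

D = (0, -1/2)
G = (1, 0)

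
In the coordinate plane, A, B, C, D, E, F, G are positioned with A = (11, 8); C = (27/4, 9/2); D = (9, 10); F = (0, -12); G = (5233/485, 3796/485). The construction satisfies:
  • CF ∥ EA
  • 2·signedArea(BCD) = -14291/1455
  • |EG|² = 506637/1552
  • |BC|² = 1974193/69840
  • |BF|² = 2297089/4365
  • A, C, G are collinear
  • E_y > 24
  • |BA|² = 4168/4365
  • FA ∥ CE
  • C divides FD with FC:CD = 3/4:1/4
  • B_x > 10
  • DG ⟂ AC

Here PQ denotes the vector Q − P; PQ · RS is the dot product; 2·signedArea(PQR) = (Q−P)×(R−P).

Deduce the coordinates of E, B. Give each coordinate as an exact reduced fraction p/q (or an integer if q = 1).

B = (14831/1455, 12442/1455)
E = (71/4, 49/2)

1. E_x = 71/4  [CF ∥ EA ∩ FA ∥ CE]
2. E_y = 49/2  [CF ∥ EA ∩ FA ∥ CE]
   → E = (71/4, 49/2)
3. B_x = 14831/1455  [line -11/2·x + 9/4·y + 53576/1455 = 0 ∩ |BF|² = 2297089/4365]
4. B_y = 12442/1455  [line -11/2·x + 9/4·y + 53576/1455 = 0 ∩ |BF|² = 2297089/4365]
   → B = (14831/1455, 12442/1455)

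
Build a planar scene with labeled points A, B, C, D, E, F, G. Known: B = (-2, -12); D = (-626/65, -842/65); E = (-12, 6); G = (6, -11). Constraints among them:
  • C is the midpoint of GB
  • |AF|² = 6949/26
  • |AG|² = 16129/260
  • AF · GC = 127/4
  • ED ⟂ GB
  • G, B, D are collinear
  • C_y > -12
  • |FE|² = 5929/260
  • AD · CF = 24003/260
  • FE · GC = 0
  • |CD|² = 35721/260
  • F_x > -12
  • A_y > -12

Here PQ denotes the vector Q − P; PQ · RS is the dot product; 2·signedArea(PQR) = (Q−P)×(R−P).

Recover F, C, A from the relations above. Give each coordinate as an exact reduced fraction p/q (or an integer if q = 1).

1. C_x = 2  [C is the midpoint of GB]
2. C_y = -23/2  [C is the midpoint of GB]
   → C = (2, -23/2)
3. F_x = -1483/130  [line 4·x + 1/2·y + 45 = 0 ∩ |FE|² = 5929/260]
4. F_y = 82/65  [line 4·x + 1/2·y + 45 = 0 ∩ |FE|² = 5929/260]
   → F = (-1483/130, 82/65)
5. A_x = -118/65  [AF · GC = 127/4 ∩ AD · CF = 24003/260]
6. A_y = -1557/130  [AF · GC = 127/4 ∩ AD · CF = 24003/260]
   → A = (-118/65, -1557/130)

A = (-118/65, -1557/130)
C = (2, -23/2)
F = (-1483/130, 82/65)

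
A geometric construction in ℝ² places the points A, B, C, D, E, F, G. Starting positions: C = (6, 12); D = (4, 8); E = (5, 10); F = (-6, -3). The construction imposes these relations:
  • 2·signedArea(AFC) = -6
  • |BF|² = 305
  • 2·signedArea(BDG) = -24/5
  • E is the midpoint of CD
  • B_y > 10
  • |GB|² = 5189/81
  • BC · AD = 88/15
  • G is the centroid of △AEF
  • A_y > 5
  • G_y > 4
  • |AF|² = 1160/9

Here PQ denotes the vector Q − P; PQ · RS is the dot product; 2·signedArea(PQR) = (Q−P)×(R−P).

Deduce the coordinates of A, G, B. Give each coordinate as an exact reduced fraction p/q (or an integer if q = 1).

A = (4/3, 17/3)
B = (26/5, 52/5)
G = (1/9, 38/9)

1. A_x = 4/3  [line -15·x + 12·y + -48 = 0 ∩ |AF|² = 1160/9]
2. A_y = 17/3  [line -15·x + 12·y + -48 = 0 ∩ |AF|² = 1160/9]
   → A = (4/3, 17/3)
3. G_x = 1/9  [G is the centroid of △AEF]
4. G_y = 38/9  [G is the centroid of △AEF]
   → G = (1/9, 38/9)
5. B_x = 26/5  [BC · AD = 88/15 ∩ 2·signedArea(BDG) = -24/5]
6. B_y = 52/5  [BC · AD = 88/15 ∩ 2·signedArea(BDG) = -24/5]
   → B = (26/5, 52/5)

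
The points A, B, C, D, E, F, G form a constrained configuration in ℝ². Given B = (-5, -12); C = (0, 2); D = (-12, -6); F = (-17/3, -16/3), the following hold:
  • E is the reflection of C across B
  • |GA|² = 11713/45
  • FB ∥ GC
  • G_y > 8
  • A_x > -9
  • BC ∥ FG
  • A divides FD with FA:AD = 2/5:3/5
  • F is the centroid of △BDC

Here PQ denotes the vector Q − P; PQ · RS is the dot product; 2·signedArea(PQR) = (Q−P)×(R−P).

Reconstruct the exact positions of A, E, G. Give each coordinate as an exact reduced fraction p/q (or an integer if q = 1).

A = (-41/5, -28/5)
E = (-10, -26)
G = (-2/3, 26/3)

1. A_x = -41/5  [A divides FD with FA:AD = 2/5:3/5]
2. A_y = -28/5  [A divides FD with FA:AD = 2/5:3/5]
   → A = (-41/5, -28/5)
3. E_x = -10  [E is the reflection of C across B]
4. E_y = -26  [E is the reflection of C across B]
   → E = (-10, -26)
5. G_x = -2/3  [FB ∥ GC ∩ BC ∥ FG]
6. G_y = 26/3  [FB ∥ GC ∩ BC ∥ FG]
   → G = (-2/3, 26/3)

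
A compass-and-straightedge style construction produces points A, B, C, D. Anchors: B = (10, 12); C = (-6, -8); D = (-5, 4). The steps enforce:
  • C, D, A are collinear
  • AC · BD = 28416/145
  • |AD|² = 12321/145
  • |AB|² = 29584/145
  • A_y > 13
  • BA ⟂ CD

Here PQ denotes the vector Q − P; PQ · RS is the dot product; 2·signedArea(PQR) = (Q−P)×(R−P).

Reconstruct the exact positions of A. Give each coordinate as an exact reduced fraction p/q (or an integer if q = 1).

A = (-614/145, 1912/145)

1. A_x = -614/145  [C, D, A are collinear ∩ BA ⟂ CD]
2. A_y = 1912/145  [C, D, A are collinear ∩ BA ⟂ CD]
   → A = (-614/145, 1912/145)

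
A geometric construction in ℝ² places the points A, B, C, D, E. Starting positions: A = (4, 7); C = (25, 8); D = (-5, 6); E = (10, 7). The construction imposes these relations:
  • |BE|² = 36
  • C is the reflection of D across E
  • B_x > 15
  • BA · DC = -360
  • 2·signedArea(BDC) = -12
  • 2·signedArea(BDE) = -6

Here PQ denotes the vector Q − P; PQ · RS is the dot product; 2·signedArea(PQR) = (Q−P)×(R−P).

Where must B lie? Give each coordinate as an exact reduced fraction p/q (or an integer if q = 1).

1. B_x = 16  [BA · DC = -360 ∩ 2·signedArea(BDE) = -6]
2. B_y = 7  [BA · DC = -360 ∩ 2·signedArea(BDE) = -6]
   → B = (16, 7)

B = (16, 7)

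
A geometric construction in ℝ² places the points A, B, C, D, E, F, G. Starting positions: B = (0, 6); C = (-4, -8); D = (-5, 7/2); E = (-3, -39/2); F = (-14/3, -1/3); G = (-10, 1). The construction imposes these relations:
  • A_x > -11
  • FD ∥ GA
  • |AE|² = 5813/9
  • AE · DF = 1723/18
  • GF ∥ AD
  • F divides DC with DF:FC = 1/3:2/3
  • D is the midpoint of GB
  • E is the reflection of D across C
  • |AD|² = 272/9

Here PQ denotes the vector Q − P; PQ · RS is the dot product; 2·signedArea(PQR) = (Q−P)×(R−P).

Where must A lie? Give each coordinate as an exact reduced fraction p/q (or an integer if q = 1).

A = (-31/3, 29/6)

1. A_x = -31/3  [GF ∥ AD ∩ FD ∥ GA]
2. A_y = 29/6  [GF ∥ AD ∩ FD ∥ GA]
   → A = (-31/3, 29/6)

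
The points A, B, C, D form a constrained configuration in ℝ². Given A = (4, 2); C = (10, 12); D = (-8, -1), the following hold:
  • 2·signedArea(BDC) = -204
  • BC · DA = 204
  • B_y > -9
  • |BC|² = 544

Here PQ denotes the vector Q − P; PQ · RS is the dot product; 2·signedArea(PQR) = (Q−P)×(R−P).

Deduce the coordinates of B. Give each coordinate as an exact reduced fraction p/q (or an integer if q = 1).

1. B_x = -2  [2·signedArea(BDC) = -204 ∩ BC · DA = 204]
2. B_y = -8  [2·signedArea(BDC) = -204 ∩ BC · DA = 204]
   → B = (-2, -8)

B = (-2, -8)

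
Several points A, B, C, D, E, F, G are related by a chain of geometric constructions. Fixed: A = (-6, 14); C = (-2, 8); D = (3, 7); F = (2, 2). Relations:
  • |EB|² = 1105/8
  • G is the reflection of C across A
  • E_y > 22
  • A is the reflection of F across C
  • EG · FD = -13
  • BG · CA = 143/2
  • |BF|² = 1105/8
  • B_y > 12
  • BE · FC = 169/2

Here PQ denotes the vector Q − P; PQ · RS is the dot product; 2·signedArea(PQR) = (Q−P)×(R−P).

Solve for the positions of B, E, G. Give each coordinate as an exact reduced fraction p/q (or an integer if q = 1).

B = (-15/4, 49/4)
E = (-19/2, 45/2)
G = (-10, 20)

1. G_x = -10  [G is the reflection of C across A]
2. G_y = 20  [G is the reflection of C across A]
   → G = (-10, 20)
3. B_x = -15/4  [line 4·x + -6·y + 177/2 = 0 ∩ |BF|² = 1105/8]
4. B_y = 49/4  [line 4·x + -6·y + 177/2 = 0 ∩ |BF|² = 1105/8]
   → B = (-15/4, 49/4)
5. E_x = -19/2  [BE · FC = 169/2 ∩ EG · FD = -13]
6. E_y = 45/2  [BE · FC = 169/2 ∩ EG · FD = -13]
   → E = (-19/2, 45/2)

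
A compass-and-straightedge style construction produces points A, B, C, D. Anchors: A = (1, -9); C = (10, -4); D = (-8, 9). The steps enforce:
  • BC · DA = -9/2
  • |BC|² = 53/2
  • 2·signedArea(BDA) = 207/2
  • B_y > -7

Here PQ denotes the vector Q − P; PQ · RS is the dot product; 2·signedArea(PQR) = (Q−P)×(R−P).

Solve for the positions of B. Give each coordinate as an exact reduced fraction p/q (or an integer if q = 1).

B = (11/2, -13/2)

1. B_x = 11/2  [BC · DA = -9/2 ∩ 2·signedArea(BDA) = 207/2]
2. B_y = -13/2  [BC · DA = -9/2 ∩ 2·signedArea(BDA) = 207/2]
   → B = (11/2, -13/2)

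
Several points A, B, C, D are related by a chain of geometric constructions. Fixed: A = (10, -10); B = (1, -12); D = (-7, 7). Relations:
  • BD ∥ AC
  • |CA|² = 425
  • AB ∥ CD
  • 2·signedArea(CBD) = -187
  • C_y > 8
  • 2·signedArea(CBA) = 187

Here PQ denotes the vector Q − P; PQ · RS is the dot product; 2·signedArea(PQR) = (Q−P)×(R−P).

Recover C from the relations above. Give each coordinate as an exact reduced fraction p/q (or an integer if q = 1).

C = (2, 9)

1. C_x = 2  [AB ∥ CD ∩ BD ∥ AC]
2. C_y = 9  [AB ∥ CD ∩ BD ∥ AC]
   → C = (2, 9)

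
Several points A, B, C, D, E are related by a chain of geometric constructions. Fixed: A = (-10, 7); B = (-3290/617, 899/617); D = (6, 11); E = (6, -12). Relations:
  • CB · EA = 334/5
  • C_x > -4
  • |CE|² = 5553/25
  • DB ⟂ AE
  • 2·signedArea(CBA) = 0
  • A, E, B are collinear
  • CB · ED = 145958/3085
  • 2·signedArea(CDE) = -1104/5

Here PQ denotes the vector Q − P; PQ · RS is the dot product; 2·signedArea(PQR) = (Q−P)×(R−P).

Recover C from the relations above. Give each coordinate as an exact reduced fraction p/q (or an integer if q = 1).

C = (-18/5, -3/5)

1. C_x = -18/5  [2·signedArea(CBA) = 0 ∩ 2·signedArea(CDE) = -1104/5]
2. C_y = -3/5  [2·signedArea(CBA) = 0 ∩ 2·signedArea(CDE) = -1104/5]
   → C = (-18/5, -3/5)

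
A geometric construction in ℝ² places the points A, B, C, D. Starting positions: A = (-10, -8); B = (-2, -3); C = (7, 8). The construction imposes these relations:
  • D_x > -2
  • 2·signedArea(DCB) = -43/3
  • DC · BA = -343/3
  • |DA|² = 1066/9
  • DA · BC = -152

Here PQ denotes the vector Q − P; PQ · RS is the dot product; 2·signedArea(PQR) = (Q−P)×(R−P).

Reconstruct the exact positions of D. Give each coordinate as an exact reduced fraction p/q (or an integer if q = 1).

1. D_x = -5/3  [2·signedArea(DCB) = -43/3 ∩ DA · BC = -152]
2. D_y = -1  [2·signedArea(DCB) = -43/3 ∩ DA · BC = -152]
   → D = (-5/3, -1)

D = (-5/3, -1)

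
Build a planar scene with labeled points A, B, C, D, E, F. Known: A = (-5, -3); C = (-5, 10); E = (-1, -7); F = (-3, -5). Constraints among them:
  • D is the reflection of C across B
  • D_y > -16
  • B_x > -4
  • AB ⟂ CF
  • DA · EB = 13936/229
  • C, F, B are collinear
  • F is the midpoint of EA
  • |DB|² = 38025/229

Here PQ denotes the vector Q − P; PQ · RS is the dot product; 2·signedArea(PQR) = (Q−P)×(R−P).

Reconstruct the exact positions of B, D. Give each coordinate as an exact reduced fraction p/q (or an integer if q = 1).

B = (-755/229, -635/229)
D = (-365/229, -3560/229)

1. B_x = -755/229  [C, F, B are collinear ∩ AB ⟂ CF]
2. B_y = -635/229  [C, F, B are collinear ∩ AB ⟂ CF]
   → B = (-755/229, -635/229)
3. D_x = -365/229  [D is the reflection of C across B]
4. D_y = -3560/229  [D is the reflection of C across B]
   → D = (-365/229, -3560/229)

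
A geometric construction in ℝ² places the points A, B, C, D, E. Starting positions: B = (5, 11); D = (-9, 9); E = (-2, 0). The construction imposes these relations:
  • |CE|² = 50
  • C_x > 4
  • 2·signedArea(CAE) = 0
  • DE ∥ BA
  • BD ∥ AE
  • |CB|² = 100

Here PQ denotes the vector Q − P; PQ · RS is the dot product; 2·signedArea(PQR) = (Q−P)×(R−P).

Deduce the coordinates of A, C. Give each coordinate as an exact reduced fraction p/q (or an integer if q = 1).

A = (12, 2)
C = (5, 1)

1. A_x = 12  [BD ∥ AE ∩ DE ∥ BA]
2. A_y = 2  [BD ∥ AE ∩ DE ∥ BA]
   → A = (12, 2)
3. C_x = 5  [line 2·x + -14·y + 4 = 0 ∩ |CE|² = 50]
4. C_y = 1  [line 2·x + -14·y + 4 = 0 ∩ |CE|² = 50]
   → C = (5, 1)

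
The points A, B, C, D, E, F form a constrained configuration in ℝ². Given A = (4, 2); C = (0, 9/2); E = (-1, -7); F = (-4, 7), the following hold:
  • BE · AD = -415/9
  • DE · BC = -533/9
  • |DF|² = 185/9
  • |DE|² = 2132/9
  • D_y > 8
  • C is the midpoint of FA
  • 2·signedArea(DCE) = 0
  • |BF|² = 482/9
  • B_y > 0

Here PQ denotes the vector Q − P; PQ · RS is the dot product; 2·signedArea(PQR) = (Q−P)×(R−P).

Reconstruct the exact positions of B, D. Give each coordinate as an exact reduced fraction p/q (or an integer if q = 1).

1. D_x = 1/3  [line 23/2·x + -1·y + 9/2 = 0 ∩ |DE|² = 2132/9]
2. D_y = 25/3  [line 23/2·x + -1·y + 9/2 = 0 ∩ |DE|² = 2132/9]
   → D = (1/3, 25/3)
3. B_x = -1/3  [BE · AD = -415/9 ∩ DE · BC = -533/9]
4. B_y = 2/3  [BE · AD = -415/9 ∩ DE · BC = -533/9]
   → B = (-1/3, 2/3)

B = (-1/3, 2/3)
D = (1/3, 25/3)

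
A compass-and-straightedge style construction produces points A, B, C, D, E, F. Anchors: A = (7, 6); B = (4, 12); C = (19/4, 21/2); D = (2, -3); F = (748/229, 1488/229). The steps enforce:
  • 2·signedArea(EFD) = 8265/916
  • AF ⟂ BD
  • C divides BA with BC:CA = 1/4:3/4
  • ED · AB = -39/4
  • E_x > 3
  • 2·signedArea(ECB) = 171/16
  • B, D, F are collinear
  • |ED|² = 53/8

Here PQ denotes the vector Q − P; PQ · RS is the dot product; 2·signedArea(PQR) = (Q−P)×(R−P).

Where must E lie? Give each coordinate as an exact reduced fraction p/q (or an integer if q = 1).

1. E_x = 13/4  [2·signedArea(EFD) = 8265/916 ∩ ED · AB = -39/4]
2. E_y = -3/4  [2·signedArea(EFD) = 8265/916 ∩ ED · AB = -39/4]
   → E = (13/4, -3/4)

E = (13/4, -3/4)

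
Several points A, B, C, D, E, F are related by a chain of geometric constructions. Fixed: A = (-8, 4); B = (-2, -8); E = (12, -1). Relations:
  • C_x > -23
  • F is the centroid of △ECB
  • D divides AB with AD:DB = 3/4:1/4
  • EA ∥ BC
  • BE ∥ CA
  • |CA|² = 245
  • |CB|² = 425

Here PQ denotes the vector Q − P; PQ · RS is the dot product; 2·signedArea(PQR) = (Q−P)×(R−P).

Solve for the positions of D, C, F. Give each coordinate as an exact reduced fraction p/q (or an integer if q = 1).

C = (-22, -3)
D = (-7/2, -5)
F = (-4, -4)

1. D_x = -7/2  [D divides AB with AD:DB = 3/4:1/4]
2. D_y = -5  [D divides AB with AD:DB = 3/4:1/4]
   → D = (-7/2, -5)
3. C_x = -22  [BE ∥ CA ∩ EA ∥ BC]
4. C_y = -3  [BE ∥ CA ∩ EA ∥ BC]
   → C = (-22, -3)
5. F_x = -4  [F is the centroid of △ECB]
6. F_y = -4  [F is the centroid of △ECB]
   → F = (-4, -4)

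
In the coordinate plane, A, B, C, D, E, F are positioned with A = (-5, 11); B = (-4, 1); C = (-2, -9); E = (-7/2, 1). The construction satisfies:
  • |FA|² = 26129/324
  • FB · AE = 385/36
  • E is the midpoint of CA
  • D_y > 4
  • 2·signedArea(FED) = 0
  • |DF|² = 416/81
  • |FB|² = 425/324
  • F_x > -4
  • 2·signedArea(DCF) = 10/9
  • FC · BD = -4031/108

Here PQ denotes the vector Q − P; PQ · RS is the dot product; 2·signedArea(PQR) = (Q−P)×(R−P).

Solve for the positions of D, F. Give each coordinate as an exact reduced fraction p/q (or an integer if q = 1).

1. F_x = -67/18  [line -3/2·x + 10·y + -961/36 = 0 ∩ |FB|² = 425/324]
2. F_y = 19/9  [line -3/2·x + 10·y + -961/36 = 0 ∩ |FB|² = 425/324]
   → F = (-67/18, 19/9)
3. D_x = -25/6  [2·signedArea(DCF) = 10/9 ∩ 2·signedArea(FED) = 0]
4. D_y = 13/3  [2·signedArea(DCF) = 10/9 ∩ 2·signedArea(FED) = 0]
   → D = (-25/6, 13/3)

D = (-25/6, 13/3)
F = (-67/18, 19/9)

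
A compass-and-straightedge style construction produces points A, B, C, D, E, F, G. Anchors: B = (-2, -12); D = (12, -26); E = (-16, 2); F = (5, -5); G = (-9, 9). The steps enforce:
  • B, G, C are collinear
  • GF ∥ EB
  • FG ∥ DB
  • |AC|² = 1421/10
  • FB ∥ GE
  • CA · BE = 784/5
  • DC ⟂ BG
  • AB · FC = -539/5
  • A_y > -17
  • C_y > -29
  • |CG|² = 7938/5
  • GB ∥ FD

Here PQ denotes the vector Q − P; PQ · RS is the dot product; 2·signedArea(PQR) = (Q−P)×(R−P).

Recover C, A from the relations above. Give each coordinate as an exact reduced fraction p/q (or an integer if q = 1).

A = (43/10, -169/10)
C = (18/5, -144/5)

1. C_x = 18/5  [B, G, C are collinear ∩ DC ⟂ BG]
2. C_y = -144/5  [B, G, C are collinear ∩ DC ⟂ BG]
   → C = (18/5, -144/5)
3. A_x = 43/10  [AB · FC = -539/5 ∩ CA · BE = 784/5]
4. A_y = -169/10  [AB · FC = -539/5 ∩ CA · BE = 784/5]
   → A = (43/10, -169/10)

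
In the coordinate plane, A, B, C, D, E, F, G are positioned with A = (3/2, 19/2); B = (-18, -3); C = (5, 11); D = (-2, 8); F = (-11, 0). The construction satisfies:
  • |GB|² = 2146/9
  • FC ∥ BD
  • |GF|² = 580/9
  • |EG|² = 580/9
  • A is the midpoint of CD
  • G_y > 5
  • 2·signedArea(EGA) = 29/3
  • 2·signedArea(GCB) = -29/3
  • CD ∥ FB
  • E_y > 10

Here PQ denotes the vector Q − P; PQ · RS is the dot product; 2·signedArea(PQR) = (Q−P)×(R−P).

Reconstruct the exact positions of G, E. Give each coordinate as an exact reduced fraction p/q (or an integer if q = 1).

E = (1, 32/3)
G = (-5, 16/3)

1. G_x = -5  [line 14·x + -23·y + 578/3 = 0 ∩ |GF|² = 580/9]
2. G_y = 16/3  [line 14·x + -23·y + 578/3 = 0 ∩ |GF|² = 580/9]
   → G = (-5, 16/3)
3. E_x = 1  [line -25/6·x + 13/2·y + -391/6 = 0 ∩ |EG|² = 580/9]
4. E_y = 32/3  [line -25/6·x + 13/2·y + -391/6 = 0 ∩ |EG|² = 580/9]
   → E = (1, 32/3)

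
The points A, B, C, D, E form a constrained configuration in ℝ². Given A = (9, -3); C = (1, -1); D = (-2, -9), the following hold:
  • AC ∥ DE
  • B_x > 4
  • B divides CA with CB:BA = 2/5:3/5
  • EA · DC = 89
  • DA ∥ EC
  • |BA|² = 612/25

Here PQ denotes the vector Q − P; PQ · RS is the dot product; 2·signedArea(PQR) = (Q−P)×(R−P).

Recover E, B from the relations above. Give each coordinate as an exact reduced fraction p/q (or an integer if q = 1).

B = (21/5, -9/5)
E = (-10, -7)

1. E_x = -10  [DA ∥ EC ∩ AC ∥ DE]
2. E_y = -7  [DA ∥ EC ∩ AC ∥ DE]
   → E = (-10, -7)
3. B_x = 21/5  [B divides CA with CB:BA = 2/5:3/5]
4. B_y = -9/5  [B divides CA with CB:BA = 2/5:3/5]
   → B = (21/5, -9/5)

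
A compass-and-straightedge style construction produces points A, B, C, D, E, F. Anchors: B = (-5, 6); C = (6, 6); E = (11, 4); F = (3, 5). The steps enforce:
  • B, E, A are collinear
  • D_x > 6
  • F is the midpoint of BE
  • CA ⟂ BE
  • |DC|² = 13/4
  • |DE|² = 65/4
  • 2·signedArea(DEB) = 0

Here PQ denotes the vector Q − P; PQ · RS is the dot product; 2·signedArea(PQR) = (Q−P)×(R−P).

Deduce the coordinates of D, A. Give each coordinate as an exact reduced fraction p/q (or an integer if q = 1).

1. D_x = 7  [line -2·x + -16·y + 86 = 0 ∩ |DC|² = 13/4]
2. D_y = 9/2  [line -2·x + -16·y + 86 = 0 ∩ |DC|² = 13/4]
   → D = (7, 9/2)
3. A_x = 379/65  [B, E, A are collinear ∩ CA ⟂ BE]
4. A_y = 302/65  [B, E, A are collinear ∩ CA ⟂ BE]
   → A = (379/65, 302/65)

A = (379/65, 302/65)
D = (7, 9/2)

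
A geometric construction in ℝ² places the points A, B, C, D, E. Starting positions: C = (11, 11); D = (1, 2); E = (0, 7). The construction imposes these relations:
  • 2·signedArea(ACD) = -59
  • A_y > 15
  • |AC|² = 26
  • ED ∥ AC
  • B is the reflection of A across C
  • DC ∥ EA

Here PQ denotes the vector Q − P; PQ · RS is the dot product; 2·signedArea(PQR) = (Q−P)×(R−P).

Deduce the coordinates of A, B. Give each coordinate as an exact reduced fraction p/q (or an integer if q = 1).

1. A_x = 10  [ED ∥ AC ∩ DC ∥ EA]
2. A_y = 16  [ED ∥ AC ∩ DC ∥ EA]
   → A = (10, 16)
3. B_x = 12  [B is the reflection of A across C]
4. B_y = 6  [B is the reflection of A across C]
   → B = (12, 6)

A = (10, 16)
B = (12, 6)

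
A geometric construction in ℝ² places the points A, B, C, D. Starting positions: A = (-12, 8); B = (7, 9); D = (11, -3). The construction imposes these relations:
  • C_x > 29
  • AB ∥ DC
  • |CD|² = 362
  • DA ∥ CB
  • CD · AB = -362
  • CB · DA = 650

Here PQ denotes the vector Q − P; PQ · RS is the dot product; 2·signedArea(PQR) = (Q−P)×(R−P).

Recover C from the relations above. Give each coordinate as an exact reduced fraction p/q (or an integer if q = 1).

1. C_x = 30  [DA ∥ CB ∩ AB ∥ DC]
2. C_y = -2  [DA ∥ CB ∩ AB ∥ DC]
   → C = (30, -2)

C = (30, -2)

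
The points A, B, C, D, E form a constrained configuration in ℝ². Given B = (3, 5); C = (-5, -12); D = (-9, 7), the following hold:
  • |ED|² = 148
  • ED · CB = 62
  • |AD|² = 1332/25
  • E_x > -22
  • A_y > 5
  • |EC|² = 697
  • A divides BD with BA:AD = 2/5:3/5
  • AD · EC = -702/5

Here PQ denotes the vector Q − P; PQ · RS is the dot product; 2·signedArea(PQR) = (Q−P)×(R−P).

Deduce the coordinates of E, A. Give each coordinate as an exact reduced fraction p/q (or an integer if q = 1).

1. A_x = -9/5  [A divides BD with BA:AD = 2/5:3/5]
2. A_y = 29/5  [A divides BD with BA:AD = 2/5:3/5]
   → A = (-9/5, 29/5)
3. E_x = -21  [ED · CB = 62 ∩ AD · EC = -702/5]
4. E_y = 9  [ED · CB = 62 ∩ AD · EC = -702/5]
   → E = (-21, 9)

A = (-9/5, 29/5)
E = (-21, 9)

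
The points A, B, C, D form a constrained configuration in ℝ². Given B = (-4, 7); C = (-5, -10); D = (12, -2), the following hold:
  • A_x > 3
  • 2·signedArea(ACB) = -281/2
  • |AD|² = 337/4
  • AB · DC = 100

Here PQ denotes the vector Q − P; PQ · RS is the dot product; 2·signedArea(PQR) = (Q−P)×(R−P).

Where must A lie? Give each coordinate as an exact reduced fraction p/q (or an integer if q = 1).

A = (4, 5/2)

1. A_x = 4  [AB · DC = 100 ∩ 2·signedArea(ACB) = -281/2]
2. A_y = 5/2  [AB · DC = 100 ∩ 2·signedArea(ACB) = -281/2]
   → A = (4, 5/2)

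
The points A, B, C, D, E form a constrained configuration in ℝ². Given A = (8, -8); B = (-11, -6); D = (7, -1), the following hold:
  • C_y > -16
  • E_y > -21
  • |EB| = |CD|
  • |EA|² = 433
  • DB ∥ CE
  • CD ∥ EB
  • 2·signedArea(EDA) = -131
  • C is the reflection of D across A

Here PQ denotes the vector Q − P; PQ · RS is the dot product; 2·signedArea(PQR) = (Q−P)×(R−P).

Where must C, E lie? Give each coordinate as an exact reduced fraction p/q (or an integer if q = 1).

C = (9, -15)
E = (-9, -20)

1. C_x = 9  [C is the reflection of D across A]
2. C_y = -15  [C is the reflection of D across A]
   → C = (9, -15)
3. E_x = -9  [CD ∥ EB ∩ DB ∥ CE]
4. E_y = -20  [CD ∥ EB ∩ DB ∥ CE]
   → E = (-9, -20)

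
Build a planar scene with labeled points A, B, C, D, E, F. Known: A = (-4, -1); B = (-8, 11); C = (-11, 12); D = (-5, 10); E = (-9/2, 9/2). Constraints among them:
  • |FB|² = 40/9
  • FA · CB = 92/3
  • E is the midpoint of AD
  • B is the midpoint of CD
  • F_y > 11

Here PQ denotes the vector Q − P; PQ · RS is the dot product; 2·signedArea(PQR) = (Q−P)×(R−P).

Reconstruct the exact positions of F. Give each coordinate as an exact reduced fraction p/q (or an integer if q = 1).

1. F_x = -10  [line -3·x + 1·y + -125/3 = 0 ∩ |FB|² = 40/9]
2. F_y = 35/3  [line -3·x + 1·y + -125/3 = 0 ∩ |FB|² = 40/9]
   → F = (-10, 35/3)

F = (-10, 35/3)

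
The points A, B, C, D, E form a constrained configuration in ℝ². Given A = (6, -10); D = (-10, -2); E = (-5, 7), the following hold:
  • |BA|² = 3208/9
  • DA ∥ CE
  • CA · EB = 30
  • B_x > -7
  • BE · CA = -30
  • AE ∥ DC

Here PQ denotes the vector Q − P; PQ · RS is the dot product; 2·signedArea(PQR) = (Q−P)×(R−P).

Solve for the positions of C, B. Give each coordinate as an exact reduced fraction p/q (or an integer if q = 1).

B = (-20/3, 4)
C = (-21, 15)

1. C_x = -21  [DA ∥ CE ∩ AE ∥ DC]
2. C_y = 15  [DA ∥ CE ∩ AE ∥ DC]
   → C = (-21, 15)
3. B_x = -20/3  [line -27·x + 25·y + -280 = 0 ∩ |BA|² = 3208/9]
4. B_y = 4  [line -27·x + 25·y + -280 = 0 ∩ |BA|² = 3208/9]
   → B = (-20/3, 4)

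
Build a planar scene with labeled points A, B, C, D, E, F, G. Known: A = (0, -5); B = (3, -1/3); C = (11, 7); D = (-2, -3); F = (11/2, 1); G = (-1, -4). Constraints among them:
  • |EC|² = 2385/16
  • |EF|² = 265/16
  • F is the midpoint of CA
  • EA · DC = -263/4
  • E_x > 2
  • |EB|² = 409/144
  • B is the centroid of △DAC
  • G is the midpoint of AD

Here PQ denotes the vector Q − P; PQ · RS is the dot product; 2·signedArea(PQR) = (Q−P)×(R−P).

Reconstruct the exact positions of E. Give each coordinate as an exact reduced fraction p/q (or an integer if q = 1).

1. E_x = 11/4  [line -13·x + -10·y + 63/4 = 0 ∩ |EF|² = 265/16]
2. E_y = -2  [line -13·x + -10·y + 63/4 = 0 ∩ |EF|² = 265/16]
   → E = (11/4, -2)

E = (11/4, -2)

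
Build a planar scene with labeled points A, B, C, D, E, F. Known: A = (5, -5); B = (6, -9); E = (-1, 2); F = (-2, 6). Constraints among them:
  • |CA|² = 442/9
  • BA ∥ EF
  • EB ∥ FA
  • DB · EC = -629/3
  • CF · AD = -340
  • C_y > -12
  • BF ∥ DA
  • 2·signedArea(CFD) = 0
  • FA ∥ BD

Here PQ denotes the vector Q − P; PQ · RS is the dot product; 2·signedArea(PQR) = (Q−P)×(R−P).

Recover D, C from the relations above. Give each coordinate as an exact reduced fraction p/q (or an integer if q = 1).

C = (8, -34/3)
D = (13, -20)

1. D_x = 13  [BF ∥ DA ∩ FA ∥ BD]
2. D_y = -20  [BF ∥ DA ∩ FA ∥ BD]
   → D = (13, -20)
3. C_x = 8  [2·signedArea(CFD) = 0 ∩ DB · EC = -629/3]
4. C_y = -34/3  [2·signedArea(CFD) = 0 ∩ DB · EC = -629/3]
   → C = (8, -34/3)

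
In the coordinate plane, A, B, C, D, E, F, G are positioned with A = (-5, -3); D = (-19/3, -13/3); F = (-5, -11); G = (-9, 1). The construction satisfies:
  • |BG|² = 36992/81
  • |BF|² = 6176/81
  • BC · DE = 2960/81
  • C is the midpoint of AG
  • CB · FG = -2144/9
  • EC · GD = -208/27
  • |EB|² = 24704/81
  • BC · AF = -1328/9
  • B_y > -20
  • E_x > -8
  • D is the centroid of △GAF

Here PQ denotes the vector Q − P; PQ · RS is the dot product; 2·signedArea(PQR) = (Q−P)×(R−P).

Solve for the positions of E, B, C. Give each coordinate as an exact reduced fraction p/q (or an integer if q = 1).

B = (-25/9, -175/9)
C = (-7, -1)
E = (-65/9, -23/9)

1. C_x = -7  [C is the midpoint of AG]
2. C_y = -1  [C is the midpoint of AG]
   → C = (-7, -1)
3. B_x = -25/9  [BC · AF = -1328/9 ∩ CB · FG = -2144/9]
4. B_y = -175/9  [BC · AF = -1328/9 ∩ CB · FG = -2144/9]
   → B = (-25/9, -175/9)
5. E_x = -65/9  [EC · GD = -208/27 ∩ BC · DE = 2960/81]
6. E_y = -23/9  [EC · GD = -208/27 ∩ BC · DE = 2960/81]
   → E = (-65/9, -23/9)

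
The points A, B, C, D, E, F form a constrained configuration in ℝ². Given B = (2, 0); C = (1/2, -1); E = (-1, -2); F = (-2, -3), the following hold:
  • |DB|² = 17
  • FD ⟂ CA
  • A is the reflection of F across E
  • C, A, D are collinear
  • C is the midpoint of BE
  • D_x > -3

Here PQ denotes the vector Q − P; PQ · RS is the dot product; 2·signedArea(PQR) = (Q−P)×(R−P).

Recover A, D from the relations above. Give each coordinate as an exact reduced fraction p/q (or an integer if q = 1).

1. A_x = 0  [A is the reflection of F across E]
2. A_y = -1  [A is the reflection of F across E]
   → A = (0, -1)
3. D_x = -2  [C, A, D are collinear ∩ FD ⟂ CA]
4. D_y = -1  [C, A, D are collinear ∩ FD ⟂ CA]
   → D = (-2, -1)

A = (0, -1)
D = (-2, -1)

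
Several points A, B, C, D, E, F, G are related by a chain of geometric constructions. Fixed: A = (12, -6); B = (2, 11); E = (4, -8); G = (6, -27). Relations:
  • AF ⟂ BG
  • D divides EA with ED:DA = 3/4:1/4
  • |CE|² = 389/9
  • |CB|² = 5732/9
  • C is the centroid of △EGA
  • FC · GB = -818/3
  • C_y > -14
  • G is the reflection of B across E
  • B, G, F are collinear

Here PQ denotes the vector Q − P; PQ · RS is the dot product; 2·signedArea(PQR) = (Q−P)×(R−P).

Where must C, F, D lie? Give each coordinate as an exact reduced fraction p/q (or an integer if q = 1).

1. C_x = 22/3  [C is the centroid of △EGA]
2. C_y = -41/3  [C is the centroid of △EGA]
   → C = (22/3, -41/3)
3. F_x = 1416/365  [B, G, F are collinear ∩ AF ⟂ BG]
4. F_y = -2502/365  [B, G, F are collinear ∩ AF ⟂ BG]
   → F = (1416/365, -2502/365)
5. D_x = 10  [D divides EA with ED:DA = 3/4:1/4]
6. D_y = -13/2  [D divides EA with ED:DA = 3/4:1/4]
   → D = (10, -13/2)

C = (22/3, -41/3)
D = (10, -13/2)
F = (1416/365, -2502/365)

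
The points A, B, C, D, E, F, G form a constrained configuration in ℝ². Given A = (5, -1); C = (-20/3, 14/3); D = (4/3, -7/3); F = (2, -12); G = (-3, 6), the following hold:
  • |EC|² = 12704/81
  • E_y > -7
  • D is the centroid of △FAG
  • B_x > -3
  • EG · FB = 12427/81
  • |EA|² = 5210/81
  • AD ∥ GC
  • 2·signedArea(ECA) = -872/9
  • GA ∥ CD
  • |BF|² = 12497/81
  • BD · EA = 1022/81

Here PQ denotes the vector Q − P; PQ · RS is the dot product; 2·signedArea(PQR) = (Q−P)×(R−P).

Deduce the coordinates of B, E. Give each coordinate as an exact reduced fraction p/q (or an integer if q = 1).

B = (-23/9, -4/9)
E = (-8/9, -58/9)

1. E_x = -8/9  [line 17/3·x + 35/3·y + 722/9 = 0 ∩ |EA|² = 5210/81]
2. E_y = -58/9  [line 17/3·x + 35/3·y + 722/9 = 0 ∩ |EA|² = 5210/81]
   → E = (-8/9, -58/9)
3. B_x = -23/9  [BD · EA = 1022/81 ∩ EG · FB = 12427/81]
4. B_y = -4/9  [BD · EA = 1022/81 ∩ EG · FB = 12427/81]
   → B = (-23/9, -4/9)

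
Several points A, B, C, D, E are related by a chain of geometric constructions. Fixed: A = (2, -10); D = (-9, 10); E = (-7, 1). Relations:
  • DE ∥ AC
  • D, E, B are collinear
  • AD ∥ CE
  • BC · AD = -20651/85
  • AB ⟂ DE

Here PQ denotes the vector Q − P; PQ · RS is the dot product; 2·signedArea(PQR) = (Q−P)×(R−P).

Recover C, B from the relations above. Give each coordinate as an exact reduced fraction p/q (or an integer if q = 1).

B = (-361/85, -968/85)
C = (4, -19)

1. C_x = 4  [AD ∥ CE ∩ DE ∥ AC]
2. C_y = -19  [AD ∥ CE ∩ DE ∥ AC]
   → C = (4, -19)
3. B_x = -361/85  [D, E, B are collinear ∩ AB ⟂ DE]
4. B_y = -968/85  [D, E, B are collinear ∩ AB ⟂ DE]
   → B = (-361/85, -968/85)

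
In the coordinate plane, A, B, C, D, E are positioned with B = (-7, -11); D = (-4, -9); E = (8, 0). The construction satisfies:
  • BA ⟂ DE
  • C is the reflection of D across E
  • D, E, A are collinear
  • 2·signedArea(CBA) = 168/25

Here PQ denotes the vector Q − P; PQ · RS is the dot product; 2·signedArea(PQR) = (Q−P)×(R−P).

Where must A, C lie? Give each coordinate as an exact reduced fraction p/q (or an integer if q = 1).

1. A_x = -172/25  [D, E, A are collinear ∩ BA ⟂ DE]
2. A_y = -279/25  [D, E, A are collinear ∩ BA ⟂ DE]
   → A = (-172/25, -279/25)
3. C_x = 20  [C is the reflection of D across E]
4. C_y = 9  [C is the reflection of D across E]
   → C = (20, 9)

A = (-172/25, -279/25)
C = (20, 9)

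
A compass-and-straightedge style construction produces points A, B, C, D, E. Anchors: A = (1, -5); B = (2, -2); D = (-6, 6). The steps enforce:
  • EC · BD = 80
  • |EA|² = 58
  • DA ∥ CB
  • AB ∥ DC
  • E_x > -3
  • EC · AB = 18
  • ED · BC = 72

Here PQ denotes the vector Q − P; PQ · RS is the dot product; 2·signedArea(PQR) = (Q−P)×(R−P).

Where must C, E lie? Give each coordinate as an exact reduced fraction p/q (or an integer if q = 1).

1. C_x = -5  [DA ∥ CB ∩ AB ∥ DC]
2. C_y = 9  [DA ∥ CB ∩ AB ∥ DC]
   → C = (-5, 9)
3. E_x = -2  [EC · BD = 80 ∩ ED · BC = 72]
4. E_y = 2  [EC · BD = 80 ∩ ED · BC = 72]
   → E = (-2, 2)

C = (-5, 9)
E = (-2, 2)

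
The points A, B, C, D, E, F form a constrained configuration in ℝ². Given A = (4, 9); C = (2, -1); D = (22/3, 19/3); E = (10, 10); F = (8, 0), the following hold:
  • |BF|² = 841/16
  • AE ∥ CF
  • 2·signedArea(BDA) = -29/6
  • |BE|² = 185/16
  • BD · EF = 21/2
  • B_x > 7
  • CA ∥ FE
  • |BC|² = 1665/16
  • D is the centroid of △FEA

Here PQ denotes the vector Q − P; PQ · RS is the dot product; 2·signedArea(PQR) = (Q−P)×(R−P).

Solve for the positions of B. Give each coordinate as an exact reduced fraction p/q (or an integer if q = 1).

1. B_x = 8  [2·signedArea(BDA) = -29/6 ∩ BD · EF = 21/2]
2. B_y = 29/4  [2·signedArea(BDA) = -29/6 ∩ BD · EF = 21/2]
   → B = (8, 29/4)

B = (8, 29/4)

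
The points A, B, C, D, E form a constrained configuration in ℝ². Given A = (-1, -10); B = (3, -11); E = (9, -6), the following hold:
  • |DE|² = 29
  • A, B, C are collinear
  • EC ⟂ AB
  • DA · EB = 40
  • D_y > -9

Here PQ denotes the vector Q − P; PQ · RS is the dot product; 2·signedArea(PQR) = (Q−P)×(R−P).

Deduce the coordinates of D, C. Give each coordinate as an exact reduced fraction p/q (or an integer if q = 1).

1. D_x = 4  [line 6·x + 5·y + 16 = 0 ∩ |DE|² = 29]
2. D_y = -8  [line 6·x + 5·y + 16 = 0 ∩ |DE|² = 29]
   → D = (4, -8)
3. C_x = 127/17  [A, B, C are collinear ∩ EC ⟂ AB]
4. C_y = -206/17  [A, B, C are collinear ∩ EC ⟂ AB]
   → C = (127/17, -206/17)

C = (127/17, -206/17)
D = (4, -8)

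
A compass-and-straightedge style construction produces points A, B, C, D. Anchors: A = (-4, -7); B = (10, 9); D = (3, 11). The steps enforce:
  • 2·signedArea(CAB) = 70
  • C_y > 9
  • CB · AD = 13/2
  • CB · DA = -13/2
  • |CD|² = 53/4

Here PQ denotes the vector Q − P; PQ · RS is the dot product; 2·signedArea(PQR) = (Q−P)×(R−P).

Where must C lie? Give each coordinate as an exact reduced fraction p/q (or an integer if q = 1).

C = (13/2, 10)

1. C_x = 13/2  [CB · DA = -13/2 ∩ 2·signedArea(CAB) = 70]
2. C_y = 10  [CB · DA = -13/2 ∩ 2·signedArea(CAB) = 70]
   → C = (13/2, 10)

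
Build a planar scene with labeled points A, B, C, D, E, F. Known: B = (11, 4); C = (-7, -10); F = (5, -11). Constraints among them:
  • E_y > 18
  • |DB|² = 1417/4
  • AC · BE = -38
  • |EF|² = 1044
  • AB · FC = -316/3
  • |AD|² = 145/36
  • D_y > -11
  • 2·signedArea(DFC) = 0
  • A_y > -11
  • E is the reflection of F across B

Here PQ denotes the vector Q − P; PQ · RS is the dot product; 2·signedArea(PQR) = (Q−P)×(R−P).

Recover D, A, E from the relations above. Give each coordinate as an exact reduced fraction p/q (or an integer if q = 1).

1. D_x = -1  [line -1·x + -12·y + -127 = 0 ∩ |DB|² = 1417/4]
2. D_y = -21/2  [line -1·x + -12·y + -127 = 0 ∩ |DB|² = 1417/4]
   → D = (-1, -21/2)
3. A_x = 1  [line 12·x + -1·y + -68/3 = 0 ∩ |AD|² = 145/36]
4. A_y = -32/3  [line 12·x + -1·y + -68/3 = 0 ∩ |AD|² = 145/36]
   → A = (1, -32/3)
5. E_x = 17  [E is the reflection of F across B]
6. E_y = 19  [E is the reflection of F across B]
   → E = (17, 19)

A = (1, -32/3)
D = (-1, -21/2)
E = (17, 19)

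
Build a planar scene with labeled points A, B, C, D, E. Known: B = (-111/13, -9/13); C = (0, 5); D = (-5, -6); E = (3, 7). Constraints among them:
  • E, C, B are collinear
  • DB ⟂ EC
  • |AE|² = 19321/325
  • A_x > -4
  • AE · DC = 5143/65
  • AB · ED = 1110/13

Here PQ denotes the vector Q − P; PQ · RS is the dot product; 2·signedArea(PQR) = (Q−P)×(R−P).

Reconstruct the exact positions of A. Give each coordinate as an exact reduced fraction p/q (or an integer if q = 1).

1. A_x = -222/65  [AE · DC = 5143/65 ∩ AB · ED = 1110/13]
2. A_y = 177/65  [AE · DC = 5143/65 ∩ AB · ED = 1110/13]
   → A = (-222/65, 177/65)

A = (-222/65, 177/65)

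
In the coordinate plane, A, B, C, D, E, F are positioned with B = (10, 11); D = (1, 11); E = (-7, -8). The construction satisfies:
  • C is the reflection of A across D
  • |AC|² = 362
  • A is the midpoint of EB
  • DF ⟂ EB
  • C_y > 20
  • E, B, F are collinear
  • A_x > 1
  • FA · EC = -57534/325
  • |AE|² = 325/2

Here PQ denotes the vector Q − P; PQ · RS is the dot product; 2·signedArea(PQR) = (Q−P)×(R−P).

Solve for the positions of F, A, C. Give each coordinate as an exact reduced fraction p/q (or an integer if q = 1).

1. F_x = 3899/650  [E, B, F are collinear ∩ DF ⟂ EB]
2. F_y = 4243/650  [E, B, F are collinear ∩ DF ⟂ EB]
   → F = (3899/650, 4243/650)
3. A_x = 3/2  [A is the midpoint of EB]
4. A_y = 3/2  [A is the midpoint of EB]
   → A = (3/2, 3/2)
5. C_x = 1/2  [C is the reflection of A across D]
6. C_y = 41/2  [C is the reflection of A across D]
   → C = (1/2, 41/2)

A = (3/2, 3/2)
C = (1/2, 41/2)
F = (3899/650, 4243/650)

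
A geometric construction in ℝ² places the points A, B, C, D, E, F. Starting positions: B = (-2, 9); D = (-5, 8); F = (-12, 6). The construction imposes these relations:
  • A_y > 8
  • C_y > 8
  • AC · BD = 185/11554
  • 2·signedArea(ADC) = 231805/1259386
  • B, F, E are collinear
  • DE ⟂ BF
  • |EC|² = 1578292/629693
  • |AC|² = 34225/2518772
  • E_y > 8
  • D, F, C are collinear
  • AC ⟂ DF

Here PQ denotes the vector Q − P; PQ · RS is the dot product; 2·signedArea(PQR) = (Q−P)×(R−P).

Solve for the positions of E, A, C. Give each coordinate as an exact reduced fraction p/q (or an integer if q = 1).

1. E_x = -548/109  [B, F, E are collinear ∩ DE ⟂ BF]
2. E_y = 882/109  [B, F, E are collinear ∩ DE ⟂ BF]
   → E = (-548/109, 882/109)
3. C_x = -20114/5777  [line 2·x + -7·y + 66 = 0 ∩ |EC|² = 1578292/629693]
4. C_y = 48722/5777  [line 2·x + -7·y + 66 = 0 ∩ |EC|² = 1578292/629693]
   → C = (-20114/5777, 48722/5777)
5. A_x = -383/109  [AC · BD = 185/11554 ∩ AC ⟂ DF]
6. A_y = 1863/218  [AC · BD = 185/11554 ∩ AC ⟂ DF]
   → A = (-383/109, 1863/218)

A = (-383/109, 1863/218)
C = (-20114/5777, 48722/5777)
E = (-548/109, 882/109)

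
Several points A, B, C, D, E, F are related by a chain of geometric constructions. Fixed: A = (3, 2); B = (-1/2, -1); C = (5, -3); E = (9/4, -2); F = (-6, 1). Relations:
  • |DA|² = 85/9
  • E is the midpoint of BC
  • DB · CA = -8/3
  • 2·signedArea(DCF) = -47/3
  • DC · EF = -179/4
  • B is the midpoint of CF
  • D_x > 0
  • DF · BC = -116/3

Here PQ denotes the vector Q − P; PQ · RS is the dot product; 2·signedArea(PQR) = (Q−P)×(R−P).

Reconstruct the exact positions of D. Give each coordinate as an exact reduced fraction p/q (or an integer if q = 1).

1. D_x = 2/3  [DF · BC = -116/3 ∩ DB · CA = -8/3]
2. D_y = 0  [DF · BC = -116/3 ∩ DB · CA = -8/3]
   → D = (2/3, 0)

D = (2/3, 0)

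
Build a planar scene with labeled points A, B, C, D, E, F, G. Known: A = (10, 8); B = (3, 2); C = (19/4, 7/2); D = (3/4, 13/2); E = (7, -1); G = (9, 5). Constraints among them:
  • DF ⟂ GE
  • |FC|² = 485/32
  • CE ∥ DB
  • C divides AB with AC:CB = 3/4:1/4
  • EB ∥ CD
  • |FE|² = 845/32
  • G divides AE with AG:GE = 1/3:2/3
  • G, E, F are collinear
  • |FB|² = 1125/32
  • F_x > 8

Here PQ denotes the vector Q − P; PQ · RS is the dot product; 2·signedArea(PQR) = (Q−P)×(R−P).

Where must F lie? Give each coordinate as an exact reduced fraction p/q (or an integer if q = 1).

1. F_x = 69/8  [G, E, F are collinear ∩ DF ⟂ GE]
2. F_y = 31/8  [G, E, F are collinear ∩ DF ⟂ GE]
   → F = (69/8, 31/8)

F = (69/8, 31/8)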